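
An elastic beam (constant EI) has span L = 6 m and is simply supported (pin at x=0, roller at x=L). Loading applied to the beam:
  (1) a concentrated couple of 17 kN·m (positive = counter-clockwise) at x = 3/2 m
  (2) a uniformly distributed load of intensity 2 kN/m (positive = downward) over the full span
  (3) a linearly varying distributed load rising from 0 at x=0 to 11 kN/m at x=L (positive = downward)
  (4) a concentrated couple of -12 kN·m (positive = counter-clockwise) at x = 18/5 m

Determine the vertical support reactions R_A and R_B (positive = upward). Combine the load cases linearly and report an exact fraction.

Load 1 — applied couple M₀=17 kN·m at a=3/2 m (b=L-a=9/2):
  R_A = M₀/L = 17/6 kN
  R_B = -M₀/L = -17/6 kN
Load 2 — uniform load w=2 kN/m over full span:
  R_A = wL/2 = 2·6/2 = 6 kN
  R_B = wL/2 = 2·6/2 = 6 kN
Load 3 — triangular load w₀=11 kN/m (0→w₀ over full span):
  R_A = w₀L/6 = 11·6/6 = 11 kN
  R_B = w₀L/3 = 11·6/3 = 22 kN
Load 4 — applied couple M₀=-12 kN·m at a=18/5 m (b=L-a=12/5):
  R_A = M₀/L = (-12)/6 = -2 kN
  R_B = -M₀/L = -(-12)/6 = 2 kN
Superposition: R_A = 107/6 kN, R_B = 163/6 kN

R_A = 107/6 kN, R_B = 163/6 kN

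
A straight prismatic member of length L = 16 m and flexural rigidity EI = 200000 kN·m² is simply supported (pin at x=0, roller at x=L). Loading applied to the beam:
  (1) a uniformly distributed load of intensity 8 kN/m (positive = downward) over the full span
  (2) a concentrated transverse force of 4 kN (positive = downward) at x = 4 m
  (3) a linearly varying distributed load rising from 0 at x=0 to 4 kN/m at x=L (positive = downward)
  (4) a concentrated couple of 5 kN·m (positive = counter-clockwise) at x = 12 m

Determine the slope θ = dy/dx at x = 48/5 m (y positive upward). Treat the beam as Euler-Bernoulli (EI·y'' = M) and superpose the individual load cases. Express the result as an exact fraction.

Load 1 — uniform load w=8 kN/m over full span:
  θ_1 = -w(L³-6Lx²+4x³)/(24EI) = -8·(16³-6·16·(48/5)²+4·(48/5)³)/(24·200000) = 2368/1171875 rad
Load 2 — point force P=4 kN at a=4 m (b=L-a=12):
  θ_2 = -Pa(2L²-6Lx+3x²+a²)/(6LEI)  [x>a] = -4·4·(2·16²-6·16·(48/5)+3·(48/5)²+4²)/(6·16·200000) = 61/625000 rad
Load 3 — triangular load w₀=4 kN/m (0→w₀ over full span):
  θ_3 = -w₀(7L⁴-30L²x²+15x⁴)/(360LEI) = -4·(7·16⁴-30·16²·(48/5)²+15·(48/5)⁴)/(360·16·200000) = 7424/17578125 rad
Load 4 — applied couple M₀=5 kN·m at a=12 m (b=L-a=4):
  θ_4 = (M₀x²/(2L)+C₁)/EI  [x≤a] with C₁=M₀(3b²-L²)/(6L)=-65/6 = (5·(48/5)²/(2·16)+(-65/6))/200000 = 107/6000000 rad
Superposition: θ = Σ θ_i = 5756557/2250000000 rad ≈ 0.002558 rad

θ(48/5) = 5756557/2250000000 rad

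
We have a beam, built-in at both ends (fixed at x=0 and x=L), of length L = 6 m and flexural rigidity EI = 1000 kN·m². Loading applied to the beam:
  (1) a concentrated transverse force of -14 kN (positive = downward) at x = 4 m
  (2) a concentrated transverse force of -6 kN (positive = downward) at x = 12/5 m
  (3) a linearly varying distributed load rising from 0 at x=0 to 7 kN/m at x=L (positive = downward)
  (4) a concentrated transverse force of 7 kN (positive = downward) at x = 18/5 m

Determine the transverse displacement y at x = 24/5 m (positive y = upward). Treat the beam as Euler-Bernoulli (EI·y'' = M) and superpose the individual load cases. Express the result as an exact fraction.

Load 1 — point force P=-14 kN at a=4 m (b=L-a=2):
  y_1 = -Pa²(L-x)²(3bL-(3b+a)(L-x))/(6L³EI)  [x>a] = -(-14)·4²·(6-(24/5))²·(3·2·6-(3·2+4)·(6-(24/5)))/(6·6³·1000) = 56/9375 m
Load 2 — point force P=-6 kN at a=12/5 m (b=L-a=18/5):
  y_2 = -Pa²(L-x)²(3bL-(3b+a)(L-x))/(6L³EI)  [x>a] = -(-6)·(12/5)²·(6-(24/5))²·(3·(18/5)·6-(3·(18/5)+(12/5))·(6-(24/5)))/(6·6³·1000) = 3672/1953125 m
Load 3 — triangular load w₀=7 kN/m (0→w₀ over full span):
  y_3 = -w₀x²(L-x)²(x+2L)/(120LEI) = -7·(24/5)²·(6-(24/5))²·((24/5)+2·6)/(120·6·1000) = -10584/1953125 m
Load 4 — point force P=7 kN at a=18/5 m (b=L-a=12/5):
  y_4 = -Pa²(L-x)²(3bL-(3b+a)(L-x))/(6L³EI)  [x>a] = -7·(18/5)²·(6-(24/5))²·(3·(12/5)·6-(3·(12/5)+(18/5))·(6-(24/5)))/(6·6³·1000) = -11907/3906250 m
Superposition: y = Σ y_i = -7193/11718750 m ≈ -0.000614 m

y(24/5) = -7193/11718750 m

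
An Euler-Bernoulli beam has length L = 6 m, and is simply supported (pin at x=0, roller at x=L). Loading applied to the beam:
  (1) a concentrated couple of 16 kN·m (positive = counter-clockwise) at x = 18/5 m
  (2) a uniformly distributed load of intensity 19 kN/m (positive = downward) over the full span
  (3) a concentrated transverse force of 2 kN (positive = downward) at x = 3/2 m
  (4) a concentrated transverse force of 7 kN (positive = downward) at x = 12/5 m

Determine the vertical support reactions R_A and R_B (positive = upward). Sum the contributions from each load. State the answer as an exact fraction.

Load 1 — applied couple M₀=16 kN·m at a=18/5 m (b=L-a=12/5):
  R_A = M₀/L = 16/6 = 8/3 kN
  R_B = -M₀/L = -16/6 = -8/3 kN
Load 2 — uniform load w=19 kN/m over full span:
  R_A = wL/2 = 19·6/2 = 57 kN
  R_B = wL/2 = 19·6/2 = 57 kN
Load 3 — point force P=2 kN at a=3/2 m (b=L-a=9/2):
  R_A = Pb/L = 2·(9/2)/6 = 3/2 kN
  R_B = Pa/L = 2·(3/2)/6 = 1/2 kN
Load 4 — point force P=7 kN at a=12/5 m (b=L-a=18/5):
  R_A = Pb/L = 7·(18/5)/6 = 21/5 kN
  R_B = Pa/L = 7·(12/5)/6 = 14/5 kN
Superposition: R_A = 1961/30 kN, R_B = 1729/30 kN

R_A = 1961/30 kN, R_B = 1729/30 kN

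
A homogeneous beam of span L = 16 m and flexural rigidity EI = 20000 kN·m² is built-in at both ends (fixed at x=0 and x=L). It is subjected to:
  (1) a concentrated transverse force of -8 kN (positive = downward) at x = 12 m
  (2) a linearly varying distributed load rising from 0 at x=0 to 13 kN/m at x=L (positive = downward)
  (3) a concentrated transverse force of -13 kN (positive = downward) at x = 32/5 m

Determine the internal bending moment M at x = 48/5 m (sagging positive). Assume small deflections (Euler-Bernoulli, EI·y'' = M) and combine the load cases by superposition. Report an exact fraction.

Load 1 — point force P=-8 kN at a=12 m (b=L-a=4):
  M_1 = Pb²(3a+b)x/L³ - Pab²/L²  [x≤a] = (-8)·4²·(3·12+4)·(48/5)/16³ - (-8)·12·4²/16² = -6 kN·m
Load 2 — triangular load w₀=13 kN/m (0→w₀ over full span):
  M_2 = 3w₀Lx/20 - w₀L²/30 - w₀x³/(6L) = 3·13·16·(48/5)/20 - 13·16²/30 - 13·(48/5)³/(6·16) = 25792/375 kN·m
Load 3 — point force P=-13 kN at a=32/5 m (b=L-a=48/5):
  M_3 = Pa²(a+3b)(L-x)/L³ - Pa²b/L²  [x>a] = (-13)·(32/5)²·((32/5)+3·(48/5))·(16-(48/5))/16³ - (-13)·(32/5)²·(48/5)/16² = -5824/625 kN·m
Superposition: M = Σ M_i = 100238/1875 kN·m ≈ 53.460267 kN·m

M(48/5) = 100238/1875 kN·m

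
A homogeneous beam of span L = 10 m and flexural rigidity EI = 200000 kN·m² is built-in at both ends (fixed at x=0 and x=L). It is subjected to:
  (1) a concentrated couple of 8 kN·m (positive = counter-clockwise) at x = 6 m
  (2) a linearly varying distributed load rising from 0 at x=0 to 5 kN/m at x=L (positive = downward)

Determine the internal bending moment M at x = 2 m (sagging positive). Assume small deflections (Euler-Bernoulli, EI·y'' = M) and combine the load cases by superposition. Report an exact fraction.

M(2) = -971/375 kN·m

Load 1 — applied couple M₀=8 kN·m at a=6 m (b=L-a=4):
  M_1 = R_Ax - M_A  [x≤a] with R_A=144/125, M_A=64/25 = (144/125)·2 - (64/25) = -32/125 kN·m
Load 2 — triangular load w₀=5 kN/m (0→w₀ over full span):
  M_2 = 3w₀Lx/20 - w₀L²/30 - w₀x³/(6L) = 3·5·10·2/20 - 5·10²/30 - 5·2³/(6·10) = -7/3 kN·m
Superposition: M = Σ M_i = -971/375 kN·m ≈ -2.589333 kN·m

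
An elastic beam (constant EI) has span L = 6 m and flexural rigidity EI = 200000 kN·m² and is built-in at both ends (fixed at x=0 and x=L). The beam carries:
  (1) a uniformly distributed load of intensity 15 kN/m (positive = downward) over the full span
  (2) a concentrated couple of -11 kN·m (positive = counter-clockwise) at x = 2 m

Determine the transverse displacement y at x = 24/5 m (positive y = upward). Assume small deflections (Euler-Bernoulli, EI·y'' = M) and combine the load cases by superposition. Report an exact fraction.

y(24/5) = -1417/12500000 m

Load 1 — uniform load w=15 kN/m over full span:
  y_1 = -wx²(L-x)²/(24EI) = -15·(24/5)²·(6-(24/5))²/(24·200000) = -81/781250 m
Load 2 — applied couple M₀=-11 kN·m at a=2 m (b=L-a=4):
  y_2 = (R_Ax³/6 - M_Ax²/2 - M₀(x-a)²/2)/EI  [x>a] with R_A=-22/9, M_A=0 = ((-22/9)·(24/5)³/6 - 0·(24/5)²/2 - (-11)·((24/5)-2)²/2)/200000 = -121/12500000 m
Superposition: y = Σ y_i = -1417/12500000 m ≈ -0.000113 m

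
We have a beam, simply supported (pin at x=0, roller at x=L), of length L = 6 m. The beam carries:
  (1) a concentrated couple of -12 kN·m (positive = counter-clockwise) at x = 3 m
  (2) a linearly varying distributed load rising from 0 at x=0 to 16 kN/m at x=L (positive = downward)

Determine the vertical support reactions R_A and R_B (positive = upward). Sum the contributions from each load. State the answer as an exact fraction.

R_A = 14 kN, R_B = 34 kN

Load 1 — applied couple M₀=-12 kN·m at a=3 m (b=L-a=3):
  R_A = M₀/L = (-12)/6 = -2 kN
  R_B = -M₀/L = -(-12)/6 = 2 kN
Load 2 — triangular load w₀=16 kN/m (0→w₀ over full span):
  R_A = w₀L/6 = 16·6/6 = 16 kN
  R_B = w₀L/3 = 16·6/3 = 32 kN
Superposition: R_A = 14 kN, R_B = 34 kN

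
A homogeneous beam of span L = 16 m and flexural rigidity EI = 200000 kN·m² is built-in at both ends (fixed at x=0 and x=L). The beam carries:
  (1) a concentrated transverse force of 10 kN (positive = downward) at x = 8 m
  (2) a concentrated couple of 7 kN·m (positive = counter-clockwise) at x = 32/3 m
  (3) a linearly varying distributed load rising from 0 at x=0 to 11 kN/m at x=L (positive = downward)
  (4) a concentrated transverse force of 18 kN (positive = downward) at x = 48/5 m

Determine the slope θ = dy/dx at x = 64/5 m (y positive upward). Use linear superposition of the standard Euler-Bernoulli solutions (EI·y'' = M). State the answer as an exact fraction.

θ(64/5) = 29943/19531250 rad

Load 1 — point force P=10 kN at a=8 m (b=L-a=8):
  θ_1 = Pa²(L-x)(2bL-(3b+a)(L-x))/(2L³EI)  [x>a] = 10·8²·(16-(64/5))·(2·8·16-(3·8+8)·(16-(64/5)))/(2·16³·200000) = 3/15625 rad
Load 2 — applied couple M₀=7 kN·m at a=32/3 m (b=L-a=16/3):
  θ_2 = (R_Ax²/2 - M_Ax - M₀(x-a))/EI  [x>a] with R_A=7/12, M_A=7/3 = ((7/12)·(64/5)²/2 - (7/3)·(64/5) - 7·((64/5)-(32/3)))/200000 = 7/468750 rad
Load 3 — triangular load w₀=11 kN/m (0→w₀ over full span):
  θ_3 = -w₀(2x(L-x)(L-2x)(x+2L)+x²(L-x)²)/(120LEI) = -11·(2·(64/5)·(16-(64/5))·(16-2·(64/5))·((64/5)+2·16)+(64/5)²·(16-(64/5))²)/(120·16·200000) = 5632/5859375 rad
Load 4 — point force P=18 kN at a=48/5 m (b=L-a=32/5):
  θ_4 = Pa²(L-x)(2bL-(3b+a)(L-x))/(2L³EI)  [x>a] = 18·(48/5)²·(16-(64/5))·(2·(32/5)·16-(3·(32/5)+(48/5))·(16-(64/5)))/(2·16³·200000) = 3564/9765625 rad
Superposition: θ = Σ θ_i = 29943/19531250 rad ≈ 0.001533 rad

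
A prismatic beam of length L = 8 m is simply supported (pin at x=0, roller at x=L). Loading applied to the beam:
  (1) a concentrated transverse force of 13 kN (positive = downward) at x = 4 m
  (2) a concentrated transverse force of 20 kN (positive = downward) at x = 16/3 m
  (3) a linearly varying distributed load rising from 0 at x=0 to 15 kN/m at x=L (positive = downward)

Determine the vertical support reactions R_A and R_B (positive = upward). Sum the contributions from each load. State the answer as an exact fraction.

R_A = 199/6 kN, R_B = 359/6 kN

Load 1 — point force P=13 kN at a=4 m (b=L-a=4):
  R_A = Pb/L = 13·4/8 = 13/2 kN
  R_B = Pa/L = 13·4/8 = 13/2 kN
Load 2 — point force P=20 kN at a=16/3 m (b=L-a=8/3):
  R_A = Pb/L = 20·(8/3)/8 = 20/3 kN
  R_B = Pa/L = 20·(16/3)/8 = 40/3 kN
Load 3 — triangular load w₀=15 kN/m (0→w₀ over full span):
  R_A = w₀L/6 = 15·8/6 = 20 kN
  R_B = w₀L/3 = 15·8/3 = 40 kN
Superposition: R_A = 199/6 kN, R_B = 359/6 kN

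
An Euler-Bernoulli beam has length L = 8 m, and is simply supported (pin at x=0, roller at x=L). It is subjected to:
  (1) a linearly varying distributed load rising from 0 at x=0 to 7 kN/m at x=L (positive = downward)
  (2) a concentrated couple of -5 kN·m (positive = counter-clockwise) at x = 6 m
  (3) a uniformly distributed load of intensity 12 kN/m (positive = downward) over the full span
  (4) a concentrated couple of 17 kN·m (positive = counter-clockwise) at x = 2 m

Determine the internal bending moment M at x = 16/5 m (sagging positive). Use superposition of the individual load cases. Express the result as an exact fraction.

Load 1 — triangular load w₀=7 kN/m (0→w₀ over full span):
  M_1 = w₀Lx/6 - w₀x³/(6L) = 7·8·(16/5)/6 - 7·(16/5)³/(6·8) = 3136/125 kN·m
Load 2 — applied couple M₀=-5 kN·m at a=6 m (b=L-a=2):
  M_2 = M₀x/L  [x≤a] = (-5)·(16/5)/8 = -2 kN·m
Load 3 — uniform load w=12 kN/m over full span:
  M_3 = wx(L-x)/2 = 12·(16/5)·(8-(16/5))/2 = 2304/25 kN·m
Load 4 — applied couple M₀=17 kN·m at a=2 m (b=L-a=6):
  M_4 = M₀x/L - M₀  [x>a] = 17·(16/5)/8 - 17 = -51/5 kN·m
Superposition: M = Σ M_i = 13131/125 kN·m ≈ 105.048000 kN·m

M(16/5) = 13131/125 kN·m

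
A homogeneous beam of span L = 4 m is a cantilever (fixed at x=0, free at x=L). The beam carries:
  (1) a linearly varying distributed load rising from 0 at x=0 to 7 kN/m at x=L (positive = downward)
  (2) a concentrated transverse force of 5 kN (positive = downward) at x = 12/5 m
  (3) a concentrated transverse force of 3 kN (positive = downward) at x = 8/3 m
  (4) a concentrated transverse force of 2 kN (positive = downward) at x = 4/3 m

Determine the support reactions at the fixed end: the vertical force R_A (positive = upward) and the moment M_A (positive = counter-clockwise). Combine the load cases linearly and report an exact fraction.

R_A = 24 kN, M_A = 60 kN·m

Load 1 — triangular load w₀=7 kN/m (0→w₀ over full span):
  R_A = w₀L/2 = 7·4/2 = 14 kN
  M_A = w₀L²/3 = 7·4²/3 = 112/3 kN·m
Load 2 — point force P=5 kN at a=12/5 m (b=L-a=8/5):
  R_A = P = 5 kN
  M_A = Pa = 5·(12/5) = 12 kN·m
Load 3 — point force P=3 kN at a=8/3 m (b=L-a=4/3):
  R_A = P = 3 kN
  M_A = Pa = 3·(8/3) = 8 kN·m
Load 4 — point force P=2 kN at a=4/3 m (b=L-a=8/3):
  R_A = P = 2 kN
  M_A = Pa = 2·(4/3) = 8/3 kN·m
Superposition: R_A = 24 kN, M_A = 60 kN·m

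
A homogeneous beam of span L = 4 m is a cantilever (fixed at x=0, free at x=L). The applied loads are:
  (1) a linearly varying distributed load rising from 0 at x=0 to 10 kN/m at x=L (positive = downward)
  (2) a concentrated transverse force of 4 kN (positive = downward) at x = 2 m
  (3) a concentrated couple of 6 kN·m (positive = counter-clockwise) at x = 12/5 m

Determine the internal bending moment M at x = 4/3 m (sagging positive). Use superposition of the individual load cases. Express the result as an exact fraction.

Load 1 — triangular load w₀=10 kN/m (0→w₀ over full span):
  M_1 = w₀Lx/2 - w₀L²/3 - w₀x³/(6L) = 10·4·(4/3)/2 - 10·4²/3 - 10·(4/3)³/(6·4) = -2240/81 kN·m
Load 2 — point force P=4 kN at a=2 m (b=L-a=2):
  M_2 = -P(a-x)  [x≤a] = -4·(2-(4/3)) = -8/3 kN·m
Load 3 — applied couple M₀=6 kN·m at a=12/5 m (b=L-a=8/5):
  M_3 = M₀  [x≤a] = 6 = 6 kN·m
Superposition: M = Σ M_i = -1970/81 kN·m ≈ -24.320988 kN·m

M(4/3) = -1970/81 kN·m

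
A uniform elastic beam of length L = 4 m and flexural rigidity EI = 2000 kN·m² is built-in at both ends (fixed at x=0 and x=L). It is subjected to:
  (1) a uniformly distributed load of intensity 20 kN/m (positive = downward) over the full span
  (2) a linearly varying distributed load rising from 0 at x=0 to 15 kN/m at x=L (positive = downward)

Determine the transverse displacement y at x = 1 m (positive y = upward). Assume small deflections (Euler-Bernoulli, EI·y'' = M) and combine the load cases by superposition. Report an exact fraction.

y(1) = -321/64000 m

Load 1 — uniform load w=20 kN/m over full span:
  y_1 = -wx²(L-x)²/(24EI) = -20·1²·(4-1)²/(24·2000) = -3/800 m
Load 2 — triangular load w₀=15 kN/m (0→w₀ over full span):
  y_2 = -w₀x²(L-x)²(x+2L)/(120LEI) = -15·1²·(4-1)²·(1+2·4)/(120·4·2000) = -81/64000 m
Superposition: y = Σ y_i = -321/64000 m ≈ -0.005016 m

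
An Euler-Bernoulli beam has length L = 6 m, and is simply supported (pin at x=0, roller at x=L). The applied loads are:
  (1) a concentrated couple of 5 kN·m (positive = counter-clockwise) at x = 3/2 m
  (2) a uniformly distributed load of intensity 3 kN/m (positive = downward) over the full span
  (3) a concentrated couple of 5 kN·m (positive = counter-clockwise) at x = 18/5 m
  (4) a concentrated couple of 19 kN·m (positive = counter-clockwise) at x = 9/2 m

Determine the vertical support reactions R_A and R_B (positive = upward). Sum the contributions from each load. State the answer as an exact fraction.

Load 1 — applied couple M₀=5 kN·m at a=3/2 m (b=L-a=9/2):
  R_A = M₀/L = 5/6 kN
  R_B = -M₀/L = -5/6 kN
Load 2 — uniform load w=3 kN/m over full span:
  R_A = wL/2 = 3·6/2 = 9 kN
  R_B = wL/2 = 3·6/2 = 9 kN
Load 3 — applied couple M₀=5 kN·m at a=18/5 m (b=L-a=12/5):
  R_A = M₀/L = 5/6 kN
  R_B = -M₀/L = -5/6 kN
Load 4 — applied couple M₀=19 kN·m at a=9/2 m (b=L-a=3/2):
  R_A = M₀/L = 19/6 kN
  R_B = -M₀/L = -19/6 kN
Superposition: R_A = 83/6 kN, R_B = 25/6 kN

R_A = 83/6 kN, R_B = 25/6 kN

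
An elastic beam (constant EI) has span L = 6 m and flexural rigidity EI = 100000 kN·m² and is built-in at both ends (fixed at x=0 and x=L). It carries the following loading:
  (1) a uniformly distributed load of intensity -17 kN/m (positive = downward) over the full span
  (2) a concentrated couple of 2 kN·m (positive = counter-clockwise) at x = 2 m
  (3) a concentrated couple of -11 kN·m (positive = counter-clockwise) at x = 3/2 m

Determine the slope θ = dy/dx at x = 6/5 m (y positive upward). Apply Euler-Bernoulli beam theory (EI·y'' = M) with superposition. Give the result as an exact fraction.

θ(6/5) = 3217/12500000 rad

Load 1 — uniform load w=-17 kN/m over full span:
  θ_1 = -wx(L-x)(L-2x)/(12EI) = -(-17)·(6/5)·(6-(6/5))·(6-2·(6/5))/(12·100000) = 459/1562500 rad
Load 2 — applied couple M₀=2 kN·m at a=2 m (b=L-a=4):
  θ_2 = (R_Ax²/2 - M_Ax)/EI  [x≤a] with R_A=4/9, M_A=0 = ((4/9)·(6/5)²/2 - 0·(6/5))/100000 = 1/312500 rad
Load 3 — applied couple M₀=-11 kN·m at a=3/2 m (b=L-a=9/2):
  θ_3 = (R_Ax²/2 - M_Ax)/EI  [x≤a] with R_A=-33/16, M_A=33/16 = ((-33/16)·(6/5)²/2 - (33/16)·(6/5))/100000 = -99/2500000 rad
Superposition: θ = Σ θ_i = 3217/12500000 rad ≈ 0.000257 rad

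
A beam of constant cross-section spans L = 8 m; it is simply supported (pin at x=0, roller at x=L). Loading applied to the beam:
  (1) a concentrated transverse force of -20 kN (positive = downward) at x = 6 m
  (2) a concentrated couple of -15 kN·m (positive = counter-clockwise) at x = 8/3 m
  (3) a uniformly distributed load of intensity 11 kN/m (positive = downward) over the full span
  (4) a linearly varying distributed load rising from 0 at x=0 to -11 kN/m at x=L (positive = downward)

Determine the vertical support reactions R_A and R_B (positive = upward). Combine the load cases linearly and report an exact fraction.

R_A = 539/24 kN, R_B = 37/24 kN

Load 1 — point force P=-20 kN at a=6 m (b=L-a=2):
  R_A = Pb/L = (-20)·2/8 = -5 kN
  R_B = Pa/L = (-20)·6/8 = -15 kN
Load 2 — applied couple M₀=-15 kN·m at a=8/3 m (b=L-a=16/3):
  R_A = M₀/L = (-15)/8 = -15/8 kN
  R_B = -M₀/L = -(-15)/8 = 15/8 kN
Load 3 — uniform load w=11 kN/m over full span:
  R_A = wL/2 = 11·8/2 = 44 kN
  R_B = wL/2 = 11·8/2 = 44 kN
Load 4 — triangular load w₀=-11 kN/m (0→w₀ over full span):
  R_A = w₀L/6 = (-11)·8/6 = -44/3 kN
  R_B = w₀L/3 = (-11)·8/3 = -88/3 kN
Superposition: R_A = 539/24 kN, R_B = 37/24 kN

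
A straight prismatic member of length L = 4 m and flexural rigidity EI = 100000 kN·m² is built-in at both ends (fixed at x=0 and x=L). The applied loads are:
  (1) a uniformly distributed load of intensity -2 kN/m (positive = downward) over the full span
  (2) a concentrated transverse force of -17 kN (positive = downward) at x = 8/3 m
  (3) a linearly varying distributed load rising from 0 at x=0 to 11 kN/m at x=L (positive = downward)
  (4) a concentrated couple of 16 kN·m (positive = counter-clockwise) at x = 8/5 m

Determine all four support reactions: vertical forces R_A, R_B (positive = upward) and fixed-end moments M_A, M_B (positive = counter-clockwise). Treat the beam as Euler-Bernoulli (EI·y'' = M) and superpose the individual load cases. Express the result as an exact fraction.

R_A = 2668/675 kN, M_A = 56/675 kN·m, R_B = -4693/675 kN, M_B = 6116/675 kN·m

Load 1 — uniform load w=-2 kN/m over full span:
  R_A = wL/2 = (-2)·4/2 = -4 kN
  M_A = wL²/12 = (-2)·4²/12 = -8/3 kN·m
  R_B = wL/2 = (-2)·4/2 = -4 kN
  M_B = -wL²/12 = -(-2)·4²/12 = 8/3 kN·m
Load 2 — point force P=-17 kN at a=8/3 m (b=L-a=4/3):
  R_A = Pb²(3a+b)/L³ = (-17)·(4/3)²·(3·(8/3)+(4/3))/4³ = -119/27 kN
  M_A = Pab²/L² = (-17)·(8/3)·(4/3)²/4² = -136/27 kN·m
  R_B = Pa²(a+3b)/L³ = (-17)·(8/3)²·((8/3)+3·(4/3))/4³ = -340/27 kN
  M_B = -Pa²b/L² = -(-17)·(8/3)²·(4/3)/4² = 272/27 kN·m
Load 3 — triangular load w₀=11 kN/m (0→w₀ over full span):
  R_A = 3w₀L/20 = 3·11·4/20 = 33/5 kN
  M_A = w₀L²/30 = 11·4²/30 = 88/15 kN·m
  R_B = 7w₀L/20 = 7·11·4/20 = 77/5 kN
  M_B = -w₀L²/20 = -11·4²/20 = -44/5 kN·m
Load 4 — applied couple M₀=16 kN·m at a=8/5 m (b=L-a=12/5):
  R_A = 6M₀ab/L³ = 6·16·(8/5)·(12/5)/4³ = 144/25 kN
  M_A = M₀b(2a-b)/L² = 16·(12/5)·(2·(8/5)-(12/5))/4² = 48/25 kN·m
  R_B = -6M₀ab/L³ = -6·16·(8/5)·(12/5)/4³ = -144/25 kN
  M_B = M₀a(2b-a)/L² = 16·(8/5)·(2·(12/5)-(8/5))/4² = 128/25 kN·m
Superposition: R_A = 2668/675 kN, M_A = 56/675 kN·m, R_B = -4693/675 kN, M_B = 6116/675 kN·m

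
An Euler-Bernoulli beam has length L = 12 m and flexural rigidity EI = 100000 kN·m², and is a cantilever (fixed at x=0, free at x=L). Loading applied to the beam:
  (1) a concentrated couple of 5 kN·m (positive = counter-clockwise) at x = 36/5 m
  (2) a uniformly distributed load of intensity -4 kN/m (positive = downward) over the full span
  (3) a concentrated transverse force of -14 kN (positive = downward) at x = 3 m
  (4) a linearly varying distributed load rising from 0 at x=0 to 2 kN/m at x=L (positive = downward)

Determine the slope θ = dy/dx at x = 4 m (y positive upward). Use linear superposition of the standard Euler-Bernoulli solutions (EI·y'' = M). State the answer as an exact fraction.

θ(4) = 1087/180000 rad

Load 1 — applied couple M₀=5 kN·m at a=36/5 m (b=L-a=24/5):
  θ_1 = M₀x/EI  [x≤a] = 5·4/100000 = 1/5000 rad
Load 2 — uniform load w=-4 kN/m over full span:
  θ_2 = -wx(x²-3Lx+3L²)/(6EI) = -(-4)·4·(4²-3·12·4+3·12²)/(6·100000) = 76/9375 rad
Load 3 — point force P=-14 kN at a=3 m (b=L-a=9):
  θ_3 = -Pa²/(2EI)  [x>a] = -(-14)·3²/(2·100000) = 63/100000 rad
Load 4 — triangular load w₀=2 kN/m (0→w₀ over full span):
  θ_4 = (w₀Lx²/4-w₀L²x/3-w₀x⁴/(24L))/EI = (2·12·4²/4-2·12²·4/3-2·4⁴/(24·12))/100000 = -163/56250 rad
Superposition: θ = Σ θ_i = 1087/180000 rad ≈ 0.006039 rad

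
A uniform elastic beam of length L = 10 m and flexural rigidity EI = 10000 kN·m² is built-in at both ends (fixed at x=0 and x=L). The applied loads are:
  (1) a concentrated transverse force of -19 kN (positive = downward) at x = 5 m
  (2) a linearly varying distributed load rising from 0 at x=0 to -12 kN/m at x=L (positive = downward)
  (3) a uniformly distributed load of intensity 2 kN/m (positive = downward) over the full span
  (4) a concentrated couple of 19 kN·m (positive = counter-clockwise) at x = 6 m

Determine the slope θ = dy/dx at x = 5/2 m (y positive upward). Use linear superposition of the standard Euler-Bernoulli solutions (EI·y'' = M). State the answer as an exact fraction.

θ(5/2) = 16997/3200000 rad

Load 1 — point force P=-19 kN at a=5 m (b=L-a=5):
  θ_1 = -Pb²x(2aL-(3a+b)x)/(2L³EI)  [x≤a] = -(-19)·5²·(5/2)·(2·5·10-(3·5+5)·(5/2))/(2·10³·10000) = 19/6400 rad
Load 2 — triangular load w₀=-12 kN/m (0→w₀ over full span):
  θ_2 = -w₀(2x(L-x)(L-2x)(x+2L)+x²(L-x)²)/(120LEI) = -(-12)·(2·(5/2)·(10-(5/2))·(10-2·(5/2))·((5/2)+2·10)+(5/2)²·(10-(5/2))²)/(120·10·10000) = 117/25600 rad
Load 3 — uniform load w=2 kN/m over full span:
  θ_3 = -wx(L-x)(L-2x)/(12EI) = -2·(5/2)·(10-(5/2))·(10-2·(5/2))/(12·10000) = -1/640 rad
Load 4 — applied couple M₀=19 kN·m at a=6 m (b=L-a=4):
  θ_4 = (R_Ax²/2 - M_Ax)/EI  [x≤a] with R_A=342/125, M_A=152/25 = ((342/125)·(5/2)²/2 - (152/25)·(5/2))/10000 = -133/200000 rad
Superposition: θ = Σ θ_i = 16997/3200000 rad ≈ 0.005312 rad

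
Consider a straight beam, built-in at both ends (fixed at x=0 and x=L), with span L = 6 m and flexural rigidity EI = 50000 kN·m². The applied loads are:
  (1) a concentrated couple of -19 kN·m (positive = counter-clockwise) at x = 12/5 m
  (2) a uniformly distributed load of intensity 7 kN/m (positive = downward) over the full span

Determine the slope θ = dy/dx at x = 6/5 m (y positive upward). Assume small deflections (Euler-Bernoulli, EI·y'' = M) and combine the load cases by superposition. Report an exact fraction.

θ(6/5) = -3951/15625000 rad

Load 1 — applied couple M₀=-19 kN·m at a=12/5 m (b=L-a=18/5):
  θ_1 = (R_Ax²/2 - M_Ax)/EI  [x≤a] with R_A=-114/25, M_A=-57/25 = ((-114/25)·(6/5)²/2 - (-57/25)·(6/5))/50000 = -171/15625000 rad
Load 2 — uniform load w=7 kN/m over full span:
  θ_2 = -wx(L-x)(L-2x)/(12EI) = -7·(6/5)·(6-(6/5))·(6-2·(6/5))/(12·50000) = -189/781250 rad
Superposition: θ = Σ θ_i = -3951/15625000 rad ≈ -0.000253 rad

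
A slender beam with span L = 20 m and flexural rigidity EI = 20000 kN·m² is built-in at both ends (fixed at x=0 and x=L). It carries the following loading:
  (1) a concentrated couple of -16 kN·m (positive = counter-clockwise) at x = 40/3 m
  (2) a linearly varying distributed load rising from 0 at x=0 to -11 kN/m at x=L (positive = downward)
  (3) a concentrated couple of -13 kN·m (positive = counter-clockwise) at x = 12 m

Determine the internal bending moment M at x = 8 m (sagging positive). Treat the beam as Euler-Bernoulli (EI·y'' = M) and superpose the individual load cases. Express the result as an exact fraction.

M(8) = -9616/125 kN·m

Load 1 — applied couple M₀=-16 kN·m at a=40/3 m (b=L-a=20/3):
  M_1 = R_Ax - M_A  [x≤a] with R_A=-16/15, M_A=-16/3 = (-16/15)·8 - (-16/3) = -16/5 kN·m
Load 2 — triangular load w₀=-11 kN/m (0→w₀ over full span):
  M_2 = 3w₀Lx/20 - w₀L²/30 - w₀x³/(6L) = 3·(-11)·20·8/20 - (-11)·20²/30 - (-11)·8³/(6·20) = -352/5 kN·m
Load 3 — applied couple M₀=-13 kN·m at a=12 m (b=L-a=8):
  M_3 = R_Ax - M_A  [x≤a] with R_A=-117/125, M_A=-104/25 = (-117/125)·8 - (-104/25) = -416/125 kN·m
Superposition: M = Σ M_i = -9616/125 kN·m ≈ -76.928000 kN·m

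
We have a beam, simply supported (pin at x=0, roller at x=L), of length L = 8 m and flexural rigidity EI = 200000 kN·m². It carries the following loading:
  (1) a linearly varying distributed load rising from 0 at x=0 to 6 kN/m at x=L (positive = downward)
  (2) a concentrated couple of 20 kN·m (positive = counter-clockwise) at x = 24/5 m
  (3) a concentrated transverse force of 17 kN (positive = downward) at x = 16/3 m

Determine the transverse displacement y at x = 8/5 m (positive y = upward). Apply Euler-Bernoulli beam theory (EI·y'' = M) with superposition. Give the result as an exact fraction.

Load 1 — triangular load w₀=6 kN/m (0→w₀ over full span):
  y_1 = -w₀x(7L⁴-10L²x²+3x⁴)/(360LEI) = -6·(8/5)·(7·8⁴-10·8²·(8/5)²+3·(8/5)⁴)/(360·8·200000) = -22016/48828125 m
Load 2 — applied couple M₀=20 kN·m at a=24/5 m (b=L-a=16/5):
  y_2 = (M₀x³/(6L)+C₁x)/EI  [x≤a] with C₁=M₀(3b²-L²)/(6L)=-208/15 = (20·(8/5)³/(6·8)+(-208/15)·(8/5))/200000 = -8/78125 m
Load 3 — point force P=17 kN at a=16/3 m (b=L-a=8/3):
  y_3 = -Pbx(L²-b²-x²)/(6LEI)  [x≤a] = -17·(8/3)·(8/5)·(8²-(8/3)²-(8/5)²)/(6·8·200000) = -12988/31640625 m
Superposition: y = Σ y_i = -3811796/3955078125 m ≈ -0.000964 m

y(8/5) = -3811796/3955078125 m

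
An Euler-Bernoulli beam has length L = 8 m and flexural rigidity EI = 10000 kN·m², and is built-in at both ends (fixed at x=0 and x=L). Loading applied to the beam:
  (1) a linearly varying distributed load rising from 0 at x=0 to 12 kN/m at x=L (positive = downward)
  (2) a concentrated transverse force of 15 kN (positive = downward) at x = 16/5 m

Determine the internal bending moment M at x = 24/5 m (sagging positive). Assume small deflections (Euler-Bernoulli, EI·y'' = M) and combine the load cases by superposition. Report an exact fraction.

M(24/5) = 2656/125 kN·m

Load 1 — triangular load w₀=12 kN/m (0→w₀ over full span):
  M_1 = 3w₀Lx/20 - w₀L²/30 - w₀x³/(6L) = 3·12·8·(24/5)/20 - 12·8²/30 - 12·(24/5)³/(6·8) = 1984/125 kN·m
Load 2 — point force P=15 kN at a=16/5 m (b=L-a=24/5):
  M_2 = Pa²(a+3b)(L-x)/L³ - Pa²b/L²  [x>a] = 15·(16/5)²·((16/5)+3·(24/5))·(8-(24/5))/8³ - 15·(16/5)²·(24/5)/8² = 672/125 kN·m
Superposition: M = Σ M_i = 2656/125 kN·m ≈ 21.248000 kN·m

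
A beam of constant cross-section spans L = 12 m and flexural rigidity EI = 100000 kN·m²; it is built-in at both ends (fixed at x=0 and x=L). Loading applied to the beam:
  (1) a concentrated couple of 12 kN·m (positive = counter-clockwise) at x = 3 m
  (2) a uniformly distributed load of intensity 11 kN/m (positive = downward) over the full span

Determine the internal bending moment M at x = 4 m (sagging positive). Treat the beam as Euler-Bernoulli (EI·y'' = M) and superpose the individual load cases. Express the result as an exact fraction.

Load 1 — applied couple M₀=12 kN·m at a=3 m (b=L-a=9):
  M_1 = R_Ax - M_A - M₀  [x>a] with R_A=9/8, M_A=-9/4 = (9/8)·4 - (-9/4) - 12 = -21/4 kN·m
Load 2 — uniform load w=11 kN/m over full span:
  M_2 = wLx/2 - wL²/12 - wx²/2 = 11·12·4/2 - 11·12²/12 - 11·4²/2 = 44 kN·m
Superposition: M = Σ M_i = 155/4 kN·m ≈ 38.750000 kN·m

M(4) = 155/4 kN·m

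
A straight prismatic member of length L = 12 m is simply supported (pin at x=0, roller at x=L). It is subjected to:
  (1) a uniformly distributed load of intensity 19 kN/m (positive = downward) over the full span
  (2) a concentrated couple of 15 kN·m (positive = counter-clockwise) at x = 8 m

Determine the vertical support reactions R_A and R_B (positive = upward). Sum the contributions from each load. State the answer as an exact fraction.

Load 1 — uniform load w=19 kN/m over full span:
  R_A = wL/2 = 19·12/2 = 114 kN
  R_B = wL/2 = 19·12/2 = 114 kN
Load 2 — applied couple M₀=15 kN·m at a=8 m (b=L-a=4):
  R_A = M₀/L = 15/12 = 5/4 kN
  R_B = -M₀/L = -15/12 = -5/4 kN
Superposition: R_A = 461/4 kN, R_B = 451/4 kN

R_A = 461/4 kN, R_B = 451/4 kN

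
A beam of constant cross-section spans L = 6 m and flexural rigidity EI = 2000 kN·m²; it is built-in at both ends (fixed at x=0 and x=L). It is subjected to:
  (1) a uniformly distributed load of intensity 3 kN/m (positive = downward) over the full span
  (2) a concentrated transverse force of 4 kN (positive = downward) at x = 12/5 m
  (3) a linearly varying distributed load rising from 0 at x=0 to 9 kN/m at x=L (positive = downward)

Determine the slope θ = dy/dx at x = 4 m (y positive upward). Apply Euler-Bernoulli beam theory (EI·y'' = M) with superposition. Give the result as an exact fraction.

Load 1 — uniform load w=3 kN/m over full span:
  θ_1 = -wx(L-x)(L-2x)/(12EI) = -3·4·(6-4)·(6-2·4)/(12·2000) = 1/500 rad
Load 2 — point force P=4 kN at a=12/5 m (b=L-a=18/5):
  θ_2 = Pa²(L-x)(2bL-(3b+a)(L-x))/(2L³EI)  [x>a] = 4·(12/5)²·(6-4)·(2·(18/5)·6-(3·(18/5)+(12/5))·(6-4))/(2·6³·2000) = 14/15625 rad
Load 3 — triangular load w₀=9 kN/m (0→w₀ over full span):
  θ_3 = -w₀(2x(L-x)(L-2x)(x+2L)+x²(L-x)²)/(120LEI) = -9·(2·4·(6-4)·(6-2·4)·(4+2·6)+4²·(6-4)²)/(120·6·2000) = 7/2500 rad
Superposition: θ = Σ θ_i = 89/15625 rad ≈ 0.005696 rad

θ(4) = 89/15625 rad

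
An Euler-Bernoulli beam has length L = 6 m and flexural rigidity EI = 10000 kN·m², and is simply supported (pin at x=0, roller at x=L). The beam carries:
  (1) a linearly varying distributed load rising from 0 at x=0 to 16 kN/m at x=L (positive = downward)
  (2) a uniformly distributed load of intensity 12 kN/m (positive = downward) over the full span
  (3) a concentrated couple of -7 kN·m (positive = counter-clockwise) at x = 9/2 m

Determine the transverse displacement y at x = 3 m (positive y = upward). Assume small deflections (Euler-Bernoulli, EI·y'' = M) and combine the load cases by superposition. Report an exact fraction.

Load 1 — triangular load w₀=16 kN/m (0→w₀ over full span):
  y_1 = -w₀x(7L⁴-10L²x²+3x⁴)/(360LEI) = -16·3·(7·6⁴-10·6²·3²+3·3⁴)/(360·6·10000) = -27/2000 m
Load 2 — uniform load w=12 kN/m over full span:
  y_2 = -wx(L³-2Lx²+x³)/(24EI) = -12·3·(6³-2·6·3²+3³)/(24·10000) = -81/4000 m
Load 3 — applied couple M₀=-7 kN·m at a=9/2 m (b=L-a=3/2):
  y_3 = (M₀x³/(6L)+C₁x)/EI  [x≤a] with C₁=M₀(3b²-L²)/(6L)=91/16 = ((-7)·3³/(6·6)+(91/16)·3)/10000 = 189/160000 m
Superposition: y = Σ y_i = -5211/160000 m ≈ -0.032569 m

y(3) = -5211/160000 m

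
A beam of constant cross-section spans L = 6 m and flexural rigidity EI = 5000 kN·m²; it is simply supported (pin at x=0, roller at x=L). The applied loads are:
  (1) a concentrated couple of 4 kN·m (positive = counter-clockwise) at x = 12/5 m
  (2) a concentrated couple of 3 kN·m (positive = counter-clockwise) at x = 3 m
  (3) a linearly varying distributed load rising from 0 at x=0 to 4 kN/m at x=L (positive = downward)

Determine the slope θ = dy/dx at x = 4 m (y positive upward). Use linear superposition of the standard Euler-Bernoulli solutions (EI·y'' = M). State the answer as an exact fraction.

Load 1 — applied couple M₀=4 kN·m at a=12/5 m (b=L-a=18/5):
  θ_1 = (M₀x²/(2L)-M₀(x-a)+C₁)/EI  [x>a] with C₁=M₀(3b²-L²)/(6L)=8/25 = (4·4²/(2·6)-4·(4-(12/5))+(8/25))/5000 = -7/46875 rad
Load 2 — applied couple M₀=3 kN·m at a=3 m (b=L-a=3):
  θ_2 = (M₀x²/(2L)-M₀(x-a)+C₁)/EI  [x>a] with C₁=M₀(3b²-L²)/(6L)=-3/4 = (3·4²/(2·6)-3·(4-3)+(-3/4))/5000 = 1/20000 rad
Load 3 — triangular load w₀=4 kN/m (0→w₀ over full span):
  θ_3 = -w₀(7L⁴-30L²x²+15x⁴)/(360LEI) = -4·(7·6⁴-30·6²·4²+15·4⁴)/(360·6·5000) = 91/56250 rad
Superposition: θ = Σ θ_i = 6833/4500000 rad ≈ 0.001518 rad

θ(4) = 6833/4500000 rad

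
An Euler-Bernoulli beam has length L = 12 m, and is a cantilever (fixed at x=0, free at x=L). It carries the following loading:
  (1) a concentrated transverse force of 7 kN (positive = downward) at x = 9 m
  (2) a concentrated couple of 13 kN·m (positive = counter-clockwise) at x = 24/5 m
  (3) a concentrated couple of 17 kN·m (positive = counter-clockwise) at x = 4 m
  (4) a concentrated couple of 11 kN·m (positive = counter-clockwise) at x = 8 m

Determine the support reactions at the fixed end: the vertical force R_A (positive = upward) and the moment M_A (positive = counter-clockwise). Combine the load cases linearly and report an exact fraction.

Load 1 — point force P=7 kN at a=9 m (b=L-a=3):
  R_A = P = 7 kN
  M_A = Pa = 7·9 = 63 kN·m
Load 2 — applied couple M₀=13 kN·m at a=24/5 m (b=L-a=36/5):
  R_A = 0 kN
  M_A = -M₀ = -13 kN·m
Load 3 — applied couple M₀=17 kN·m at a=4 m (b=L-a=8):
  R_A = 0 kN
  M_A = -M₀ = -17 kN·m
Load 4 — applied couple M₀=11 kN·m at a=8 m (b=L-a=4):
  R_A = 0 kN
  M_A = -M₀ = -11 kN·m
Superposition: R_A = 7 kN, M_A = 22 kN·m

R_A = 7 kN, M_A = 22 kN·m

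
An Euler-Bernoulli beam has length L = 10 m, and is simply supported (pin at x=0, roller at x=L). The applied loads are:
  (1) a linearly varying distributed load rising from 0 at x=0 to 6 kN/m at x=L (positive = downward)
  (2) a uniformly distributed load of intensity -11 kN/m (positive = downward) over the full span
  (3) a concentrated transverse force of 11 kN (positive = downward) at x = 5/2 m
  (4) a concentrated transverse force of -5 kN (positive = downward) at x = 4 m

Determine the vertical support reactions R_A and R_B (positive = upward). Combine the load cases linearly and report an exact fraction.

Load 1 — triangular load w₀=6 kN/m (0→w₀ over full span):
  R_A = w₀L/6 = 6·10/6 = 10 kN
  R_B = w₀L/3 = 6·10/3 = 20 kN
Load 2 — uniform load w=-11 kN/m over full span:
  R_A = wL/2 = (-11)·10/2 = -55 kN
  R_B = wL/2 = (-11)·10/2 = -55 kN
Load 3 — point force P=11 kN at a=5/2 m (b=L-a=15/2):
  R_A = Pb/L = 11·(15/2)/10 = 33/4 kN
  R_B = Pa/L = 11·(5/2)/10 = 11/4 kN
Load 4 — point force P=-5 kN at a=4 m (b=L-a=6):
  R_A = Pb/L = (-5)·6/10 = -3 kN
  R_B = Pa/L = (-5)·4/10 = -2 kN
Superposition: R_A = -159/4 kN, R_B = -137/4 kN

R_A = -159/4 kN, R_B = -137/4 kN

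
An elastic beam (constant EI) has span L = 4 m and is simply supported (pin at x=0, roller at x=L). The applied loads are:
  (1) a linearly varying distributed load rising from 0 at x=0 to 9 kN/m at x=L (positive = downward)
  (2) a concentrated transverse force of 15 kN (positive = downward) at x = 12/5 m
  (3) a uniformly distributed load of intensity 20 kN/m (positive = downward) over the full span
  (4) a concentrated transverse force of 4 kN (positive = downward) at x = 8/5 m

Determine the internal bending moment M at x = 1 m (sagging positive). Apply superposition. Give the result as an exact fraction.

M(1) = 1761/40 kN·m

Load 1 — triangular load w₀=9 kN/m (0→w₀ over full span):
  M_1 = w₀Lx/6 - w₀x³/(6L) = 9·4·1/6 - 9·1³/(6·4) = 45/8 kN·m
Load 2 — point force P=15 kN at a=12/5 m (b=L-a=8/5):
  M_2 = Pbx/L  [x≤a] = 15·(8/5)·1/4 = 6 kN·m
Load 3 — uniform load w=20 kN/m over full span:
  M_3 = wx(L-x)/2 = 20·1·(4-1)/2 = 30 kN·m
Load 4 — point force P=4 kN at a=8/5 m (b=L-a=12/5):
  M_4 = Pbx/L  [x≤a] = 4·(12/5)·1/4 = 12/5 kN·m
Superposition: M = Σ M_i = 1761/40 kN·m ≈ 44.025000 kN·m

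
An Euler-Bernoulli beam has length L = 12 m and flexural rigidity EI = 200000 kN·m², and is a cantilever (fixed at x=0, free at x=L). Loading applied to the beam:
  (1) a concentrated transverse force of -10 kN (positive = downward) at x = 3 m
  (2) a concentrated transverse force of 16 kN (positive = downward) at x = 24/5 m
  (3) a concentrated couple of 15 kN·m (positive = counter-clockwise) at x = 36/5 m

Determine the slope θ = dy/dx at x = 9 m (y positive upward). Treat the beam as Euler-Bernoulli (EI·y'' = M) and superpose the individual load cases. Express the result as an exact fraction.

θ(9) = -783/5000000 rad

Load 1 — point force P=-10 kN at a=3 m (b=L-a=9):
  θ_1 = -Pa²/(2EI)  [x>a] = -(-10)·3²/(2·200000) = 9/40000 rad
Load 2 — point force P=16 kN at a=24/5 m (b=L-a=36/5):
  θ_2 = -Pa²/(2EI)  [x>a] = -16·(24/5)²/(2·200000) = -72/78125 rad
Load 3 — applied couple M₀=15 kN·m at a=36/5 m (b=L-a=24/5):
  θ_3 = M₀a/EI  [x>a] = 15·(36/5)/200000 = 27/50000 rad
Superposition: θ = Σ θ_i = -783/5000000 rad ≈ -0.000157 rad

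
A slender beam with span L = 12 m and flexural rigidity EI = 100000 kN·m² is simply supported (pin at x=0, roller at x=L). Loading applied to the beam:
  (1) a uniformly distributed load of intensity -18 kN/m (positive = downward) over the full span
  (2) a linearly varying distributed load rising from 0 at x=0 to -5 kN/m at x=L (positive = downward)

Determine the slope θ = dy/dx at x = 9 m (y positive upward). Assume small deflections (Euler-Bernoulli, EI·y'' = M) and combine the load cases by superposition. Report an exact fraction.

θ(9) = -32451/3200000 rad

Load 1 — uniform load w=-18 kN/m over full span:
  θ_1 = -w(L³-6Lx²+4x³)/(24EI) = -(-18)·(12³-6·12·9²+4·9³)/(24·100000) = -891/100000 rad
Load 2 — triangular load w₀=-5 kN/m (0→w₀ over full span):
  θ_2 = -w₀(7L⁴-30L²x²+15x⁴)/(360LEI) = -(-5)·(7·12⁴-30·12²·9²+15·9⁴)/(360·12·100000) = -3939/3200000 rad
Superposition: θ = Σ θ_i = -32451/3200000 rad ≈ -0.010141 rad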